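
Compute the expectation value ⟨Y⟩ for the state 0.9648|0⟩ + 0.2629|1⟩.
0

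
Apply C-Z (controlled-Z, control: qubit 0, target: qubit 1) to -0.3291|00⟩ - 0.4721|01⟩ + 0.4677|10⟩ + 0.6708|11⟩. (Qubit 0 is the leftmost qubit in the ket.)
-0.3291|00⟩ - 0.4721|01⟩ + 0.4677|10⟩ - 0.6708|11⟩

C-Z leaves the control-|0⟩ kets |00⟩, |01⟩ unchanged and applies Z to qubit 1 on the control-|1⟩ pair (|10⟩, |11⟩).
Z = [[1, 0], [0, -1]].
With a = amp(|10⟩) = 0.4677 and b = amp(|11⟩) = 0.6708:
new amp(|10⟩) = (1)·a = 0.4677
new amp(|11⟩) = (-1)·b = -0.6708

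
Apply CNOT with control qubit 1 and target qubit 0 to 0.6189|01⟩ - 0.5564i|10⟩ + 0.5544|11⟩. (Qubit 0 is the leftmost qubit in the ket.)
0.5544|01⟩ - 0.5564i|10⟩ + 0.6189|11⟩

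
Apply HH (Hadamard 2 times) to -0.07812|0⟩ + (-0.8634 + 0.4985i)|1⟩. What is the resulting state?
-0.07812|0⟩ + (-0.8634 + 0.4985i)|1⟩

H² = I, so an even number of Hadamards cancels: H^2 = I and the state is unchanged.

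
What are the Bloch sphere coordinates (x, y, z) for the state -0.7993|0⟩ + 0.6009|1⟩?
(-0.9606, 0, 0.2778)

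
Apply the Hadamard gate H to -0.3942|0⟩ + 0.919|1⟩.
0.3711|0⟩ - 0.9286|1⟩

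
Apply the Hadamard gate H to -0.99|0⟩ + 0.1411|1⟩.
-0.6003|0⟩ - 0.7998|1⟩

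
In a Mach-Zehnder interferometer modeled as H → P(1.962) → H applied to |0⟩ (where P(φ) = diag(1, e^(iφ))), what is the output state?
(0.3093 + 0.4622i)|0⟩ + (0.6907 - 0.4622i)|1⟩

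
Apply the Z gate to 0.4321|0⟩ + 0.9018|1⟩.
0.4321|0⟩ - 0.9018|1⟩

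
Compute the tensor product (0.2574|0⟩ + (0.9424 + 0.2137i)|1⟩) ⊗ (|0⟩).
0.2574|00⟩ + (0.9424 + 0.2137i)|10⟩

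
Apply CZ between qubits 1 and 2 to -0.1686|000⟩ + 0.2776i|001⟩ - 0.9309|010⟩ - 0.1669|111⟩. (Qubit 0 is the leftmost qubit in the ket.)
-0.1686|000⟩ + 0.2776i|001⟩ - 0.9309|010⟩ + 0.1669|111⟩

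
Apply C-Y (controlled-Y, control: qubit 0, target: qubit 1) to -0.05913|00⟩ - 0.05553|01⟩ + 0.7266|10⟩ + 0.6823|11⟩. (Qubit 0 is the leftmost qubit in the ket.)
-0.05913|00⟩ - 0.05553|01⟩ - 0.6823i|10⟩ + 0.7266i|11⟩

C-Y leaves the control-|0⟩ kets |00⟩, |01⟩ unchanged and applies Y to qubit 1 on the control-|1⟩ pair (|10⟩, |11⟩).
Y = [[0, -i], [i, 0]].
With a = amp(|10⟩) = 0.7266 and b = amp(|11⟩) = 0.6823:
new amp(|10⟩) = (-i)·b = -0.6823i
new amp(|11⟩) = (i)·a = 0.7266i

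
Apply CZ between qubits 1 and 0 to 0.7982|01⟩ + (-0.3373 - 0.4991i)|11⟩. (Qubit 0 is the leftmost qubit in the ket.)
0.7982|01⟩ + (0.3373 + 0.4991i)|11⟩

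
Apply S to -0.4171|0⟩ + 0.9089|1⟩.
-0.4171|0⟩ + 0.9089i|1⟩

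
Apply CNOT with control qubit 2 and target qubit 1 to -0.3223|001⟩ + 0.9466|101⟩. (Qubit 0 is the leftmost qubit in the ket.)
-0.3223|011⟩ + 0.9466|111⟩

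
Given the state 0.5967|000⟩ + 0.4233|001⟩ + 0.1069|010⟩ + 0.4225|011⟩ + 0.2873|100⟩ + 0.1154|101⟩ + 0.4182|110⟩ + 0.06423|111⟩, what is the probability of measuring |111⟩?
0.004125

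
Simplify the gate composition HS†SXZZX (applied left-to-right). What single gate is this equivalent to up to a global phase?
H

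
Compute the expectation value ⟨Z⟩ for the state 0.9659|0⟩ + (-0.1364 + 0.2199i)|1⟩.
0.866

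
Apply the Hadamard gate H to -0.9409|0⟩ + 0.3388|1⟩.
-0.4257|0⟩ - 0.9049|1⟩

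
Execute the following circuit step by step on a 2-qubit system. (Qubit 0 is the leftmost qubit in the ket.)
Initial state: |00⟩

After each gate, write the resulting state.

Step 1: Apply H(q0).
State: 1/√2|00⟩ + 1/√2|10⟩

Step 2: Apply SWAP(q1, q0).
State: 1/√2|00⟩ + 1/√2|01⟩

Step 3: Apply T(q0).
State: 1/√2|00⟩ + 1/√2|01⟩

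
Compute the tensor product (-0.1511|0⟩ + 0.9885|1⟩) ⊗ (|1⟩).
-0.1511|01⟩ + 0.9885|11⟩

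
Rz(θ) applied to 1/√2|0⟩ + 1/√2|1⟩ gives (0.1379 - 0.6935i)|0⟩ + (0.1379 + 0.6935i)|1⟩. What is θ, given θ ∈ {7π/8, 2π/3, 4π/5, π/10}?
7π/8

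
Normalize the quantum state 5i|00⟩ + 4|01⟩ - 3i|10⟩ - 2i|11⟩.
0.6804i|00⟩ + 0.5443|01⟩ - (1/√6)i|10⟩ - 0.2722i|11⟩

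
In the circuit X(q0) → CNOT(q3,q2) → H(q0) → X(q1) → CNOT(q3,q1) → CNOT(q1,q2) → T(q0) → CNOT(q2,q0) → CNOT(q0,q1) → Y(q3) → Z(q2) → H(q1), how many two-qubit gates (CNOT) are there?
5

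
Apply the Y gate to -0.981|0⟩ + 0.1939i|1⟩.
0.1939|0⟩ - 0.981i|1⟩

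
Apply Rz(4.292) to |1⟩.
(-0.544 + 0.8391i)|1⟩

Rz(4.292) = [[e^(−iθ/2), 0], [0, e^(iθ/2)]] with e^(±iθ/2) = cos(θ/2) ± i·sin(θ/2); θ = 4.292, cos(θ/2) ≈ -0.544006, sin(θ/2) ≈ 0.839082.
With a = amp(|0⟩) = 0 and b = amp(|1⟩) = 1:
new amp(|0⟩) = (-0.544006 - 0.839082i)·a = 0
new amp(|1⟩) = (-0.544006 + 0.839082i)·b = (-0.544 + 0.8391i)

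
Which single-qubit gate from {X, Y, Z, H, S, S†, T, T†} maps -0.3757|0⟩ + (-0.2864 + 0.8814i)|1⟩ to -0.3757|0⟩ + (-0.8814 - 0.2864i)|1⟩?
S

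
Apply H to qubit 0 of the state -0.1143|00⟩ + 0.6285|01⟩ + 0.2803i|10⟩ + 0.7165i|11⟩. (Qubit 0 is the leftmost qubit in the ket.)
(-0.08082 + 0.1982i)|00⟩ + (0.4444 + 0.5066i)|01⟩ + (-0.08082 - 0.1982i)|10⟩ + (0.4444 - 0.5066i)|11⟩

H on qubit 0 mixes each pair of kets that differ only in qubit 0: amplitudes (a, b) of (|…0…⟩, |…1…⟩) become ((a + b)/√2, (a − b)/√2). Kets absent from the input have amplitude 0.
(|00⟩, |10⟩): (a, b) = (-0.1143, 0.2803i) → ((-0.08082 + 0.1982i), (-0.08082 - 0.1982i))
(|01⟩, |11⟩): (a, b) = (0.6285, 0.7165i) → ((0.4444 + 0.5066i), (0.4444 - 0.5066i))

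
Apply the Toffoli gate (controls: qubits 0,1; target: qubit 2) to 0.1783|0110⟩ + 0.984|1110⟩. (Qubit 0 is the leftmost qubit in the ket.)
0.1783|0110⟩ + 0.984|1100⟩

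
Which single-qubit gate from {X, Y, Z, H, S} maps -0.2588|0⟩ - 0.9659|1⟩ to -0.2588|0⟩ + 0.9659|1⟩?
Z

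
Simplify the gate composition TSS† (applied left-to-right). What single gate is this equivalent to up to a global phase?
T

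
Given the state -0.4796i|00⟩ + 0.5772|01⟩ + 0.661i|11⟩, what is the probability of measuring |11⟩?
0.4369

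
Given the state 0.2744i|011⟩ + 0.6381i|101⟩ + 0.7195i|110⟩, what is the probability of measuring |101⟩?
0.4072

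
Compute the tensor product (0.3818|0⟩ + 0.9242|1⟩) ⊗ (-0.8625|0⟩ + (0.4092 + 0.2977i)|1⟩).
-0.3293|00⟩ + (0.1562 + 0.1137i)|01⟩ - 0.7971|10⟩ + (0.3782 + 0.2751i)|11⟩

amp(|b₁b₂…⟩) = product of the factor amplitudes for bits b₁, b₂, …; only kets whose every factor amplitude is nonzero survive.
|00⟩: (0.3818)(-0.8625) = -0.3293
|01⟩: (0.3818)(0.4092 + 0.2977i) = (0.1562 + 0.1137i)
|10⟩: (0.9242)(-0.8625) = -0.7971
|11⟩: (0.9242)(0.4092 + 0.2977i) = (0.3782 + 0.2751i)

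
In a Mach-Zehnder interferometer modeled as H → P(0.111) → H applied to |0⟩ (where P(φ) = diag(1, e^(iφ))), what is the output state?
(0.9969 + 0.05539i)|0⟩ + (0.003077 - 0.05539i)|1⟩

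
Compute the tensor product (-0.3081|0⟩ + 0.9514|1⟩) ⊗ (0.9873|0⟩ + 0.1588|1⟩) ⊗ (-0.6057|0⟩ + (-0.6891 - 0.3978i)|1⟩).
0.1842|000⟩ + (0.2096 + 0.121i)|001⟩ + 0.02963|010⟩ + (0.03372 + 0.01946i)|011⟩ - 0.5689|100⟩ + (-0.6473 - 0.3737i)|101⟩ - 0.09151|110⟩ + (-0.1041 - 0.0601i)|111⟩

amp(|b₁b₂…⟩) = product of the factor amplitudes for bits b₁, b₂, …; only kets whose every factor amplitude is nonzero survive.
|000⟩: (-0.3081)(0.9873)(-0.6057) = 0.1842
|001⟩: (-0.3081)(0.9873)(-0.6891 - 0.3978i) = (0.2096 + 0.121i)
|010⟩: (-0.3081)(0.1588)(-0.6057) = 0.02963
|011⟩: (-0.3081)(0.1588)(-0.6891 - 0.3978i) = (0.03372 + 0.01946i)
|100⟩: (0.9514)(0.9873)(-0.6057) = -0.5689
|101⟩: (0.9514)(0.9873)(-0.6891 - 0.3978i) = (-0.6473 - 0.3737i)
|110⟩: (0.9514)(0.1588)(-0.6057) = -0.09151
|111⟩: (0.9514)(0.1588)(-0.6891 - 0.3978i) = (-0.1041 - 0.0601i)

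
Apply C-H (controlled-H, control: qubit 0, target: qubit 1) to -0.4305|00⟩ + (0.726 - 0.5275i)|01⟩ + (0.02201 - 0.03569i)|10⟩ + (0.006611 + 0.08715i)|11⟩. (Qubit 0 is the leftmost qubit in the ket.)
-0.4305|00⟩ + (0.726 - 0.5275i)|01⟩ + (0.02024 + 0.03639i)|10⟩ + (0.01089 - 0.08686i)|11⟩

C-H leaves the control-|0⟩ kets |00⟩, |01⟩ unchanged and applies H to qubit 1 on the control-|1⟩ pair (|10⟩, |11⟩).
H = [[1/√2, 1/√2], [1/√2, -1/√2]].
With a = amp(|10⟩) = (0.02201 - 0.03569i) and b = amp(|11⟩) = (0.006611 + 0.08715i):
new amp(|10⟩) = (1/√2)·a + (1/√2)·b = (0.02024 + 0.03639i)
new amp(|11⟩) = (1/√2)·a + (-1/√2)·b = (0.01089 - 0.08686i)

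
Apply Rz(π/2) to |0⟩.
(1/√2 - (1/√2)i)|0⟩

Rz(π/2) = [[e^(−iθ/2), 0], [0, e^(iθ/2)]] with e^(±iθ/2) = cos(θ/2) ± i·sin(θ/2); θ = π/2, cos(θ/2) ≈ 0.707107, sin(θ/2) ≈ 0.707107.
With a = amp(|0⟩) = 1 and b = amp(|1⟩) = 0:
new amp(|0⟩) = (0.707107 - 0.707107i)·a = (1/√2 - (1/√2)i)
new amp(|1⟩) = (0.707107 + 0.707107i)·b = 0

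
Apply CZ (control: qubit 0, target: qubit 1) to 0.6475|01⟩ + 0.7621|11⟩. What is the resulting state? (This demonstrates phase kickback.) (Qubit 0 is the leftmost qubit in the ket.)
0.6475|01⟩ - 0.7621|11⟩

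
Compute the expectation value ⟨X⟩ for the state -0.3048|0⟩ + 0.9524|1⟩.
-0.5806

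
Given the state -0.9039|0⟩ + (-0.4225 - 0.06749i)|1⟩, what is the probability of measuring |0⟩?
0.817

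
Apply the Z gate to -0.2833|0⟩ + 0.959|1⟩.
-0.2833|0⟩ - 0.959|1⟩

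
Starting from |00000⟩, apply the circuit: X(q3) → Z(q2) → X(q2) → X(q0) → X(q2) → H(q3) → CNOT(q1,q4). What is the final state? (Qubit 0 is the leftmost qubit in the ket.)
1/√2|10000⟩ - 1/√2|10010⟩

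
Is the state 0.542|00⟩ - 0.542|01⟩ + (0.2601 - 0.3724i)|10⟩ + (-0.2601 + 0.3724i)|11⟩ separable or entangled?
Separable

Writing the state as a|00⟩ + b|01⟩ + c|10⟩ + d|11⟩, it is a product state iff ad − bc = 0.
Here (a, b, c, d) = (0.542, -0.542, (0.2601 - 0.3724i), (-0.2601 + 0.3724i)): ad − bc = (0.542)(-0.2601 + 0.3724i) − (-0.542)(0.2601 - 0.3724i) = 0, so the state is separable.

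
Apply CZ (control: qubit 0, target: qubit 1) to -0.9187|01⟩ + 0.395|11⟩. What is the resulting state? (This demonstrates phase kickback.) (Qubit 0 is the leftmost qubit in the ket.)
-0.9187|01⟩ - 0.395|11⟩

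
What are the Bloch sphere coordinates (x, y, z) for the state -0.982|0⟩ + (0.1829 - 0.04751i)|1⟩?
(-0.3592, 0.09331, 0.9286)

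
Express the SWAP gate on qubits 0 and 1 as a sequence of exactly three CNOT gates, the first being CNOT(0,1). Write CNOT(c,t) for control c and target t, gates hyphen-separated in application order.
CNOT(0,1)-CNOT(1,0)-CNOT(0,1)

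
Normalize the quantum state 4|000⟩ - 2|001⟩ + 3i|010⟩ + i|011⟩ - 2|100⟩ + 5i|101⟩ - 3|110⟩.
0.4851|000⟩ - 0.2425|001⟩ + 0.3638i|010⟩ + 0.1213i|011⟩ - 0.2425|100⟩ + 0.6063i|101⟩ - 0.3638|110⟩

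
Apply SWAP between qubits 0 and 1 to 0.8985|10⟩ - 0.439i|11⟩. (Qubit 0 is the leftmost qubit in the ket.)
0.8985|01⟩ - 0.439i|11⟩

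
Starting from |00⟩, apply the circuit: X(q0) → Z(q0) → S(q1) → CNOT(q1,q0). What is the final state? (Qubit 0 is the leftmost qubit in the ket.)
-|10⟩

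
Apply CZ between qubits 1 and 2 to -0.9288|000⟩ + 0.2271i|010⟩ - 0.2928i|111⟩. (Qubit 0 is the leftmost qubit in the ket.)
-0.9288|000⟩ + 0.2271i|010⟩ + 0.2928i|111⟩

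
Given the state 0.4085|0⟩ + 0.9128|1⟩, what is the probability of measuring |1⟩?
0.8332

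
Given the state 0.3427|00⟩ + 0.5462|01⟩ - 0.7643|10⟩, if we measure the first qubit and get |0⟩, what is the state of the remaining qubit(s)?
0.5315|0⟩ + 0.8471|1⟩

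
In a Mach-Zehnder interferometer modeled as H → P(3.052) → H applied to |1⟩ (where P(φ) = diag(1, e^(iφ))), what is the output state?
(0.998 - 0.04474i)|0⟩ + (0.002005 + 0.04474i)|1⟩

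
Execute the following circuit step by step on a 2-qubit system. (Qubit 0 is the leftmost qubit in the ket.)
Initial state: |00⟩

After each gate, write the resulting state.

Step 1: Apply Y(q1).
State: i|01⟩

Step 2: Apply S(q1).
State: -|01⟩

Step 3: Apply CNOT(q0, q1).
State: -|01⟩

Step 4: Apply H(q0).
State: -1/√2|01⟩ - 1/√2|11⟩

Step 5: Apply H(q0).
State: -|01⟩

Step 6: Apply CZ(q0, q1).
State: -|01⟩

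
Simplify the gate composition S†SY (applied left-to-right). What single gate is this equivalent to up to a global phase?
Y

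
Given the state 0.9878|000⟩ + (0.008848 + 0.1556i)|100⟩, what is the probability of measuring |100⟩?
0.02429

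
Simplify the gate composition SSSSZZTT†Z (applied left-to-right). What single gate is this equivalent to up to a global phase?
Z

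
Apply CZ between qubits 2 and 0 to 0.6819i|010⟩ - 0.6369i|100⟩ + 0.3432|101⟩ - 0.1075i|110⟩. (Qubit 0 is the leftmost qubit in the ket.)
0.6819i|010⟩ - 0.6369i|100⟩ - 0.3432|101⟩ - 0.1075i|110⟩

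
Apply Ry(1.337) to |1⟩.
-0.6198|0⟩ + 0.7848|1⟩

Ry(1.337) = [[cos(θ/2), −sin(θ/2)], [sin(θ/2), cos(θ/2)]]; θ = 1.337, cos(θ/2) ≈ 0.784752, sin(θ/2) ≈ 0.61981.
With a = amp(|0⟩) = 0 and b = amp(|1⟩) = 1:
new amp(|0⟩) = (0.784752)·a + (-0.61981)·b = -0.6198
new amp(|1⟩) = (0.61981)·a + (0.784752)·b = 0.7848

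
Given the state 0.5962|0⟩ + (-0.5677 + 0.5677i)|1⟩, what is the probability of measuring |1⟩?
0.6446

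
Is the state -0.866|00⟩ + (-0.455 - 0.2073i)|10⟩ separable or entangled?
Separable

Writing the state as a|00⟩ + b|01⟩ + c|10⟩ + d|11⟩, it is a product state iff ad − bc = 0.
Here (a, b, c, d) = (-0.866, 0, (-0.455 - 0.2073i), 0): ad − bc = (-0.866)(0) − (0)(-0.455 - 0.2073i) = 0, so the state is separable.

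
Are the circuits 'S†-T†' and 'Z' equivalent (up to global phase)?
No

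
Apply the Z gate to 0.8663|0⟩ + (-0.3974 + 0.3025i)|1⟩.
0.8663|0⟩ + (0.3974 - 0.3025i)|1⟩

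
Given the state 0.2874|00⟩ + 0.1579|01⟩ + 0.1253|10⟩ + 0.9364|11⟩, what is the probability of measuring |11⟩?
0.8768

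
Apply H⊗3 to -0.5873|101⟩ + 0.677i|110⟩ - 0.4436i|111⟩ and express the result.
(-0.2076 + 0.08252i)|000⟩ + (0.2076 + 0.3962i)|001⟩ + (-0.2076 - 0.08252i)|010⟩ + (0.2076 - 0.3962i)|011⟩ + (0.2076 - 0.08252i)|100⟩ + (-0.2076 - 0.3962i)|101⟩ + (0.2076 + 0.08252i)|110⟩ + (-0.2076 + 0.3962i)|111⟩

H⊗3 gives amp(|y⟩) = (1/2√2) Σ_x (−1)^(x·y) amp(|x⟩), where x·y is the number of positions in which both x and y have a 1.
|000⟩: (-0.5873 + 0.677i - 0.4436i)/(2√2) = (-0.2076 + 0.08252i)
|001⟩: (0.5873 + 0.677i + 0.4436i)/(2√2) = (0.2076 + 0.3962i)
|010⟩: (-0.5873 - 0.677i + 0.4436i)/(2√2) = (-0.2076 - 0.08252i)
|011⟩: (0.5873 - 0.677i - 0.4436i)/(2√2) = (0.2076 - 0.3962i)
|100⟩: (0.5873 - 0.677i + 0.4436i)/(2√2) = (0.2076 - 0.08252i)
|101⟩: (-0.5873 - 0.677i - 0.4436i)/(2√2) = (-0.2076 - 0.3962i)
|110⟩: (0.5873 + 0.677i - 0.4436i)/(2√2) = (0.2076 + 0.08252i)
|111⟩: (-0.5873 + 0.677i + 0.4436i)/(2√2) = (-0.2076 + 0.3962i)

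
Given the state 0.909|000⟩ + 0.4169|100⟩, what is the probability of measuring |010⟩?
0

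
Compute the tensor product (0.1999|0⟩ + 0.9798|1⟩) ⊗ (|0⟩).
0.1999|00⟩ + 0.9798|10⟩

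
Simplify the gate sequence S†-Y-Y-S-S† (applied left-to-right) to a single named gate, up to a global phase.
S†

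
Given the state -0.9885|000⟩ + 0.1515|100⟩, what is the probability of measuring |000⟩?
0.9771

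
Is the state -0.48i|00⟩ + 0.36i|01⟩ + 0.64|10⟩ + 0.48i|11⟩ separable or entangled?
Entangled

Writing the state as a|00⟩ + b|01⟩ + c|10⟩ + d|11⟩, it is a product state iff ad − bc = 0.
Here (a, b, c, d) = (-0.48i, 0.36i, 0.64, 0.48i): ad − bc = (-0.48i)(0.48i) − (0.36i)(0.64) = (0.2304 - 0.2304i) ≠ 0, so the state is entangled.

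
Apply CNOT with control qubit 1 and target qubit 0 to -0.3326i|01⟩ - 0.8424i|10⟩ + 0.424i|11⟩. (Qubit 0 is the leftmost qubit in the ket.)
0.424i|01⟩ - 0.8424i|10⟩ - 0.3326i|11⟩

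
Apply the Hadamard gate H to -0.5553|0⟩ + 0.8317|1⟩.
0.1954|0⟩ - 0.9808|1⟩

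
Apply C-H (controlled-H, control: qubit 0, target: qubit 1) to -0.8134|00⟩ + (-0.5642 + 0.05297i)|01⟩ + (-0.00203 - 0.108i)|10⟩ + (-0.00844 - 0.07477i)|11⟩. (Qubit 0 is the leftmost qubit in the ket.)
-0.8134|00⟩ + (-0.5642 + 0.05297i)|01⟩ + (-0.007403 - 0.1292i)|10⟩ + (0.004533 - 0.0235i)|11⟩

C-H leaves the control-|0⟩ kets |00⟩, |01⟩ unchanged and applies H to qubit 1 on the control-|1⟩ pair (|10⟩, |11⟩).
H = [[1/√2, 1/√2], [1/√2, -1/√2]].
With a = amp(|10⟩) = (-0.00203 - 0.108i) and b = amp(|11⟩) = (-0.00844 - 0.07477i):
new amp(|10⟩) = (1/√2)·a + (1/√2)·b = (-0.007403 - 0.1292i)
new amp(|11⟩) = (1/√2)·a + (-1/√2)·b = (0.004533 - 0.0235i)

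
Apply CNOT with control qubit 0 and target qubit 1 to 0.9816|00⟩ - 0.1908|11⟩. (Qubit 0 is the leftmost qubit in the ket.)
0.9816|00⟩ - 0.1908|10⟩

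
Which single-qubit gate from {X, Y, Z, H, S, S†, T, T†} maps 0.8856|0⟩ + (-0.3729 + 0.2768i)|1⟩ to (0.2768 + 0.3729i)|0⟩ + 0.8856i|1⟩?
Y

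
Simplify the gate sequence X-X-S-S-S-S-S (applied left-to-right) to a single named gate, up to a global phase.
S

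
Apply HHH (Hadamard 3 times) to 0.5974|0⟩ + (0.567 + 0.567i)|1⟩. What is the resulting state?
(0.8234 + 0.4009i)|0⟩ + (0.0215 - 0.4009i)|1⟩

H² = I, so H^3 = H: a single Hadamard. With (a, b) = (0.5974, (0.567 + 0.567i)), H gives ((a + b)/√2, (a − b)/√2) = ((0.8234 + 0.4009i), (0.0215 - 0.4009i)).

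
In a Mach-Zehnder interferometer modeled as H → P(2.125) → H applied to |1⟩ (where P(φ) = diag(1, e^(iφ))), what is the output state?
(0.7631 - 0.4252i)|0⟩ + (0.2369 + 0.4252i)|1⟩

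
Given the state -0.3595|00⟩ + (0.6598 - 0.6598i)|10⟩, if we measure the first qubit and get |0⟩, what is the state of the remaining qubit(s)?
-|0⟩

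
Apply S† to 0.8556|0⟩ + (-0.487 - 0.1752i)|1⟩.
0.8556|0⟩ + (-0.1752 + 0.487i)|1⟩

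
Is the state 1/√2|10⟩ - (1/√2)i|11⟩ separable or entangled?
Separable

Writing the state as a|00⟩ + b|01⟩ + c|10⟩ + d|11⟩, it is a product state iff ad − bc = 0.
Here (a, b, c, d) = (0, 0, 1/√2, -(1/√2)i): ad − bc = (0)(-(1/√2)i) − (0)(1/√2) = 0, so the state is separable.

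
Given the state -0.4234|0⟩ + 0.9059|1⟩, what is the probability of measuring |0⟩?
0.1793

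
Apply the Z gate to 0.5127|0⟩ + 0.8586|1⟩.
0.5127|0⟩ - 0.8586|1⟩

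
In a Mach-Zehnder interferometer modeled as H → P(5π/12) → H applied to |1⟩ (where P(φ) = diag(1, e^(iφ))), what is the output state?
(0.3706 - 0.483i)|0⟩ + (0.6294 + 0.483i)|1⟩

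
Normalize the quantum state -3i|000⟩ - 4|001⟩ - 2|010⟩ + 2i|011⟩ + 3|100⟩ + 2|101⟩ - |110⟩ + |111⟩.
-0.433i|000⟩ - 1/√3|001⟩ - 0.2887|010⟩ + 0.2887i|011⟩ + 0.433|100⟩ + 0.2887|101⟩ - 0.1443|110⟩ + 0.1443|111⟩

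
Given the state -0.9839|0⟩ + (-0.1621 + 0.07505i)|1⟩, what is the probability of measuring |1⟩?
0.03191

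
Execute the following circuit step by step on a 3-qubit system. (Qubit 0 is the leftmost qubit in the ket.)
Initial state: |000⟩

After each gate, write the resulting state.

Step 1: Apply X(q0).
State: |100⟩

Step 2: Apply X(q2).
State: |101⟩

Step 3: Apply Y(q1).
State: i|111⟩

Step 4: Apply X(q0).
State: i|011⟩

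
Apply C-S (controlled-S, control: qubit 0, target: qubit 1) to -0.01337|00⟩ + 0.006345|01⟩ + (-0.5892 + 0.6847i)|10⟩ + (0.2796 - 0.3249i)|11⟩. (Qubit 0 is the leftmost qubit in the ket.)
-0.01337|00⟩ + 0.006345|01⟩ + (-0.5892 + 0.6847i)|10⟩ + (0.3249 + 0.2796i)|11⟩

C-S leaves the control-|0⟩ kets |00⟩, |01⟩ unchanged and applies S to qubit 1 on the control-|1⟩ pair (|10⟩, |11⟩).
S = [[1, 0], [0, i]].
With a = amp(|10⟩) = (-0.5892 + 0.6847i) and b = amp(|11⟩) = (0.2796 - 0.3249i):
new amp(|10⟩) = (1)·a = (-0.5892 + 0.6847i)
new amp(|11⟩) = (i)·b = (0.3249 + 0.2796i)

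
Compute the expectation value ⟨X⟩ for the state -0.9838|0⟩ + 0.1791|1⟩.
-0.3524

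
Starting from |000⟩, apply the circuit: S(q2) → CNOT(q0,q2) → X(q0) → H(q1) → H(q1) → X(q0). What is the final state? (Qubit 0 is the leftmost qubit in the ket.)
|000⟩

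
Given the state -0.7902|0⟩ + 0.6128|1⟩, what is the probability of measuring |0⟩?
0.6244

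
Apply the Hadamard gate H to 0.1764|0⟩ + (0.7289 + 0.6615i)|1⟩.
(0.6401 + 0.4678i)|0⟩ + (-0.3907 - 0.4678i)|1⟩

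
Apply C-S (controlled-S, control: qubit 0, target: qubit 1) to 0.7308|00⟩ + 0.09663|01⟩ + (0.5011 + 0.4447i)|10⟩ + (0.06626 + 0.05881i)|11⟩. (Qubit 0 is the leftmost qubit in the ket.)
0.7308|00⟩ + 0.09663|01⟩ + (0.5011 + 0.4447i)|10⟩ + (-0.05881 + 0.06626i)|11⟩

C-S leaves the control-|0⟩ kets |00⟩, |01⟩ unchanged and applies S to qubit 1 on the control-|1⟩ pair (|10⟩, |11⟩).
S = [[1, 0], [0, i]].
With a = amp(|10⟩) = (0.5011 + 0.4447i) and b = amp(|11⟩) = (0.06626 + 0.05881i):
new amp(|10⟩) = (1)·a = (0.5011 + 0.4447i)
new amp(|11⟩) = (i)·b = (-0.05881 + 0.06626i)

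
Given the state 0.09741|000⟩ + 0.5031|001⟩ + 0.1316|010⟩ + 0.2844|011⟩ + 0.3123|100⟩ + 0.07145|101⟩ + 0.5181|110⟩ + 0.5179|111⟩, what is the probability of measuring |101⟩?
0.005105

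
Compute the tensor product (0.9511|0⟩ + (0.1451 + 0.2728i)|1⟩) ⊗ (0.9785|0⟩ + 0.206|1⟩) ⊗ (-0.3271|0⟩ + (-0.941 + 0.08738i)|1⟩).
-0.3044|000⟩ + (-0.8757 + 0.08132i)|001⟩ - 0.06409|010⟩ + (-0.1844 + 0.01712i)|011⟩ + (-0.04644 - 0.08731i)|100⟩ + (-0.1569 - 0.2388i)|101⟩ + (-0.009777 - 0.01838i)|110⟩ + (-0.03304 - 0.05027i)|111⟩

amp(|b₁b₂…⟩) = product of the factor amplitudes for bits b₁, b₂, …; only kets whose every factor amplitude is nonzero survive.
|000⟩: (0.9511)(0.9785)(-0.3271) = -0.3044
|001⟩: (0.9511)(0.9785)(-0.941 + 0.08738i) = (-0.8757 + 0.08132i)
|010⟩: (0.9511)(0.206)(-0.3271) = -0.06409
|011⟩: (0.9511)(0.206)(-0.941 + 0.08738i) = (-0.1844 + 0.01712i)
|100⟩: (0.1451 + 0.2728i)(0.9785)(-0.3271) = (-0.04644 - 0.08731i)
|101⟩: (0.1451 + 0.2728i)(0.9785)(-0.941 + 0.08738i) = (-0.1569 - 0.2388i)
|110⟩: (0.1451 + 0.2728i)(0.206)(-0.3271) = (-0.009777 - 0.01838i)
|111⟩: (0.1451 + 0.2728i)(0.206)(-0.941 + 0.08738i) = (-0.03304 - 0.05027i)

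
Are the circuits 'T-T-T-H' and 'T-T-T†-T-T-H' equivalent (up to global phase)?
Yes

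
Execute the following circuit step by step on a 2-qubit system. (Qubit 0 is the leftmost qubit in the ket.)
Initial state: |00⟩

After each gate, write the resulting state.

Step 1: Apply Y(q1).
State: i|01⟩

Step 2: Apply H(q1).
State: (1/√2)i|00⟩ - (1/√2)i|01⟩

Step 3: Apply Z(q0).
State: (1/√2)i|00⟩ - (1/√2)i|01⟩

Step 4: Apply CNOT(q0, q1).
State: (1/√2)i|00⟩ - (1/√2)i|01⟩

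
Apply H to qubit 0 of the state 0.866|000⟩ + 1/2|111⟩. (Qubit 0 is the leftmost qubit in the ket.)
0.6124|000⟩ + 1/√8|011⟩ + 0.6124|100⟩ - 1/√8|111⟩

H on qubit 0 mixes each pair of kets that differ only in qubit 0: amplitudes (a, b) of (|…0…⟩, |…1…⟩) become ((a + b)/√2, (a − b)/√2). Kets absent from the input have amplitude 0.
(|000⟩, |100⟩): (a, b) = (0.866, 0) → (0.6124, 0.6124)
(|011⟩, |111⟩): (a, b) = (0, 1/2) → (1/√8, -1/√8)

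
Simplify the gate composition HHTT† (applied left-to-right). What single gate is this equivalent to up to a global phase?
I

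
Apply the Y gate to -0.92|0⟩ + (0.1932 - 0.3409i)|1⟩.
(-0.3409 - 0.1932i)|0⟩ - 0.92i|1⟩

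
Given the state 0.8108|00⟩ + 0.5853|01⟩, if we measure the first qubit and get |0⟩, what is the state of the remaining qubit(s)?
0.8108|0⟩ + 0.5853|1⟩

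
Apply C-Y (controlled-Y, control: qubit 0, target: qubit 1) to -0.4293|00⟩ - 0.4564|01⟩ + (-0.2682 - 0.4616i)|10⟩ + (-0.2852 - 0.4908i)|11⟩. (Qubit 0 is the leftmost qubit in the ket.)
-0.4293|00⟩ - 0.4564|01⟩ + (-0.4908 + 0.2852i)|10⟩ + (0.4616 - 0.2682i)|11⟩

C-Y leaves the control-|0⟩ kets |00⟩, |01⟩ unchanged and applies Y to qubit 1 on the control-|1⟩ pair (|10⟩, |11⟩).
Y = [[0, -i], [i, 0]].
With a = amp(|10⟩) = (-0.2682 - 0.4616i) and b = amp(|11⟩) = (-0.2852 - 0.4908i):
new amp(|10⟩) = (-i)·b = (-0.4908 + 0.2852i)
new amp(|11⟩) = (i)·a = (0.4616 - 0.2682i)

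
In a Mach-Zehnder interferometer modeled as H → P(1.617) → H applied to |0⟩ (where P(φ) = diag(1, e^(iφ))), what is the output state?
(0.4769 + 0.4995i)|0⟩ + (0.5231 - 0.4995i)|1⟩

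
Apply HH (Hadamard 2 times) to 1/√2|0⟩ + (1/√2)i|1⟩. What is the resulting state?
1/√2|0⟩ + (1/√2)i|1⟩

H² = I, so an even number of Hadamards cancels: H^2 = I and the state is unchanged.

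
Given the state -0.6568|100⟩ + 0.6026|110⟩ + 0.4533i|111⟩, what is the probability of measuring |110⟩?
0.3631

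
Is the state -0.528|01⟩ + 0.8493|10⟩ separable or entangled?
Entangled

Writing the state as a|00⟩ + b|01⟩ + c|10⟩ + d|11⟩, it is a product state iff ad − bc = 0.
Here (a, b, c, d) = (0, -0.528, 0.8493, 0): ad − bc = (0)(0) − (-0.528)(0.8493) = 0.4484 ≠ 0, so the state is entangled.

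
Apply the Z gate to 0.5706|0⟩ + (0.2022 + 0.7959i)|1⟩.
0.5706|0⟩ + (-0.2022 - 0.7959i)|1⟩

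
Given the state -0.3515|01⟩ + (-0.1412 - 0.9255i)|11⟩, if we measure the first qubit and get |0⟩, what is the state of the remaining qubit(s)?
-|1⟩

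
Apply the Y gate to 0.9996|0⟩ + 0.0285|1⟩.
-0.0285i|0⟩ + 0.9996i|1⟩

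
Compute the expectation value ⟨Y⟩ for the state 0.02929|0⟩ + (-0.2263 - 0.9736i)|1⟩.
-0.05703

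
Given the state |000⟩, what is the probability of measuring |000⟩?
1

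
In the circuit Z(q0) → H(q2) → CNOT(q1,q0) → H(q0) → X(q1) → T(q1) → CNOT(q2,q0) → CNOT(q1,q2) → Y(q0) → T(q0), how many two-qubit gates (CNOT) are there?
3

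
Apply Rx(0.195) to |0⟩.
0.9953|0⟩ - 0.09735i|1⟩

Rx(0.195) = [[cos(θ/2), −i·sin(θ/2)], [−i·sin(θ/2), cos(θ/2)]]; θ = 0.195, cos(θ/2) ≈ 0.995251, sin(θ/2) ≈ 0.0973456.
With a = amp(|0⟩) = 1 and b = amp(|1⟩) = 0:
new amp(|0⟩) = (0.995251)·a + (-0.0973456i)·b = 0.9953
new amp(|1⟩) = (-0.0973456i)·a + (0.995251)·b = -0.09735i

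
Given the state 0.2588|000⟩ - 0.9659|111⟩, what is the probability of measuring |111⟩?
0.933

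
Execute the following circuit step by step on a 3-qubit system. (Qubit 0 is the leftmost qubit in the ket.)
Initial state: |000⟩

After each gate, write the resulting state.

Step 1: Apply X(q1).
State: |010⟩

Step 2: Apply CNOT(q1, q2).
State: |011⟩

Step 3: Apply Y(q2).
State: -i|010⟩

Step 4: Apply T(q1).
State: (1/√2 - (1/√2)i)|010⟩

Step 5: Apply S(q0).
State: (1/√2 - (1/√2)i)|010⟩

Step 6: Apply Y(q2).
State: (1/√2 + (1/√2)i)|011⟩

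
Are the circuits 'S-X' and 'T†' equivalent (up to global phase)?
No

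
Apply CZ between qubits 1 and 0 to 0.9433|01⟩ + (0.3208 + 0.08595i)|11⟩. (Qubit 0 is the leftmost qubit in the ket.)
0.9433|01⟩ + (-0.3208 - 0.08595i)|11⟩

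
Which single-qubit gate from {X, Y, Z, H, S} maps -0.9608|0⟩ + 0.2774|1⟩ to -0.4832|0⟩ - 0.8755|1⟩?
H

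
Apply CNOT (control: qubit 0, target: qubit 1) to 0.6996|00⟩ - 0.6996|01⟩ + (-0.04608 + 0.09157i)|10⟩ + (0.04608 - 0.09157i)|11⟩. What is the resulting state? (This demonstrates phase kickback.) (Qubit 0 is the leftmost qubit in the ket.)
0.6996|00⟩ - 0.6996|01⟩ + (0.04608 - 0.09157i)|10⟩ + (-0.04608 + 0.09157i)|11⟩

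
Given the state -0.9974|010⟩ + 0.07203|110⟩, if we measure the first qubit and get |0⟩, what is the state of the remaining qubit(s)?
-|10⟩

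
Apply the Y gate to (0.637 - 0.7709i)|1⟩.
(-0.7709 - 0.637i)|0⟩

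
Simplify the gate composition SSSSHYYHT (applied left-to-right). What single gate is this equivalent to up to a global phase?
T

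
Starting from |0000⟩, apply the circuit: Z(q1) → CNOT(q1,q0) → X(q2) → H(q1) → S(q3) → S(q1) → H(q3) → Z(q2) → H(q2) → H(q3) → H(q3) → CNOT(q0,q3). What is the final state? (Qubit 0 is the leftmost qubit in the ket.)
-1/√8|0000⟩ - 1/√8|0001⟩ + 1/√8|0010⟩ + 1/√8|0011⟩ - (1/√8)i|0100⟩ - (1/√8)i|0101⟩ + (1/√8)i|0110⟩ + (1/√8)i|0111⟩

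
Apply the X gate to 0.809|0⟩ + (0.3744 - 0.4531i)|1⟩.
(0.3744 - 0.4531i)|0⟩ + 0.809|1⟩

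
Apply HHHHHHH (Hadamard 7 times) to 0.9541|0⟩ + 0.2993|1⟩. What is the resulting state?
0.8863|0⟩ + 0.463|1⟩

H² = I, so H^7 = H: a single Hadamard. With (a, b) = (0.9541, 0.2993), H gives ((a + b)/√2, (a − b)/√2) = (0.8863, 0.463).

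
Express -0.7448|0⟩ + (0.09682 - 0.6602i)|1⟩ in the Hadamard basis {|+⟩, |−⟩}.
(-0.4582 - 0.4668i)|+⟩ + (-0.5951 + 0.4668i)|−⟩

With |ψ⟩ = α|0⟩ + β|1⟩, the Hadamard-basis coefficients are ⟨+|ψ⟩ = (α + β)/√2 and ⟨−|ψ⟩ = (α − β)/√2.
Here α = -0.7448, β = (0.09682 - 0.6602i): (α + β)/√2 = (-0.4582 - 0.4668i), (α − β)/√2 = (-0.5951 + 0.4668i).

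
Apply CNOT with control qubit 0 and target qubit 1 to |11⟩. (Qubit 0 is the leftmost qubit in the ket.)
|10⟩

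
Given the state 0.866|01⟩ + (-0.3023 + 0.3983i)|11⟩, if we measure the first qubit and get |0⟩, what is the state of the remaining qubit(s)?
|1⟩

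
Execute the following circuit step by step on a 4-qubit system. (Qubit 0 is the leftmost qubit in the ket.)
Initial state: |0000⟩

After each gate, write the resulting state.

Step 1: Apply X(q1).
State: |0100⟩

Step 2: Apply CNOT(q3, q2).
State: |0100⟩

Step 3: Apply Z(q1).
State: -|0100⟩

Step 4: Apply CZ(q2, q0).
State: -|0100⟩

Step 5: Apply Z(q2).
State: -|0100⟩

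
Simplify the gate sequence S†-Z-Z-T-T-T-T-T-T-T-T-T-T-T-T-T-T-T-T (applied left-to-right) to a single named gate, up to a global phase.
S†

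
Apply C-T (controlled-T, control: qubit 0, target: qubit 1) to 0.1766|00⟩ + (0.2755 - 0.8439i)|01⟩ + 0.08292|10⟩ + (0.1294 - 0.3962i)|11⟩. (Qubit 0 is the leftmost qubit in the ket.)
0.1766|00⟩ + (0.2755 - 0.8439i)|01⟩ + 0.08292|10⟩ + (0.3717 - 0.1887i)|11⟩

C-T leaves the control-|0⟩ kets |00⟩, |01⟩ unchanged and applies T to qubit 1 on the control-|1⟩ pair (|10⟩, |11⟩).
T = [[1, 0], [0, (1/√2 + (1/√2)i)]].
With a = amp(|10⟩) = 0.08292 and b = amp(|11⟩) = (0.1294 - 0.3962i):
new amp(|10⟩) = (1)·a = 0.08292
new amp(|11⟩) = (1/√2 + (1/√2)i)·b = (0.3717 - 0.1887i)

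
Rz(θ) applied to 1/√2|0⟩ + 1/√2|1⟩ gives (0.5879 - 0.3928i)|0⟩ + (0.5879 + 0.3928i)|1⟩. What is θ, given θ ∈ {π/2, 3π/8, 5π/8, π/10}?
3π/8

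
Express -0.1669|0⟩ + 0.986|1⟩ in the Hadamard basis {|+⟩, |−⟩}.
0.5792|+⟩ - 0.8152|−⟩

With |ψ⟩ = α|0⟩ + β|1⟩, the Hadamard-basis coefficients are ⟨+|ψ⟩ = (α + β)/√2 and ⟨−|ψ⟩ = (α − β)/√2.
Here α = -0.1669, β = 0.986: (α + β)/√2 = 0.5792, (α − β)/√2 = -0.8152.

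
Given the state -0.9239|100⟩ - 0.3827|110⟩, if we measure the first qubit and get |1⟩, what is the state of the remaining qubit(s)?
-0.9239|00⟩ - 0.3827|10⟩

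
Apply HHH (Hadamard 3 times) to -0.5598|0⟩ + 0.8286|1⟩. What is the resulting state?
0.1901|0⟩ - 0.9817|1⟩

H² = I, so H^3 = H: a single Hadamard. With (a, b) = (-0.5598, 0.8286), H gives ((a + b)/√2, (a − b)/√2) = (0.1901, -0.9817).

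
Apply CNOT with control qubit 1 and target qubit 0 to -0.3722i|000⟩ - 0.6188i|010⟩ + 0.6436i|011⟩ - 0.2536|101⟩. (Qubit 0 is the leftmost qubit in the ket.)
-0.3722i|000⟩ - 0.2536|101⟩ - 0.6188i|110⟩ + 0.6436i|111⟩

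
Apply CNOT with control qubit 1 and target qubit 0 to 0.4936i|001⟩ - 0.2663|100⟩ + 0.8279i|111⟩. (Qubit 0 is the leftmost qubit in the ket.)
0.4936i|001⟩ + 0.8279i|011⟩ - 0.2663|100⟩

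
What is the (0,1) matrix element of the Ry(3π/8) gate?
-0.5556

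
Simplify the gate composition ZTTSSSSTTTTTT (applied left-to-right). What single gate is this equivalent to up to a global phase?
Z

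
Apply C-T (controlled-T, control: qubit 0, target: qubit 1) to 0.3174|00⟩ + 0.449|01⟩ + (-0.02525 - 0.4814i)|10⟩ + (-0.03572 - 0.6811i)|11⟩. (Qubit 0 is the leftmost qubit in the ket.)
0.3174|00⟩ + 0.449|01⟩ + (-0.02525 - 0.4814i)|10⟩ + (0.4564 - 0.5069i)|11⟩

C-T leaves the control-|0⟩ kets |00⟩, |01⟩ unchanged and applies T to qubit 1 on the control-|1⟩ pair (|10⟩, |11⟩).
T = [[1, 0], [0, (1/√2 + (1/√2)i)]].
With a = amp(|10⟩) = (-0.02525 - 0.4814i) and b = amp(|11⟩) = (-0.03572 - 0.6811i):
new amp(|10⟩) = (1)·a = (-0.02525 - 0.4814i)
new amp(|11⟩) = (1/√2 + (1/√2)i)·b = (0.4564 - 0.5069i)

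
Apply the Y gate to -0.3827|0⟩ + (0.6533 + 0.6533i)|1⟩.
(0.6533 - 0.6533i)|0⟩ - 0.3827i|1⟩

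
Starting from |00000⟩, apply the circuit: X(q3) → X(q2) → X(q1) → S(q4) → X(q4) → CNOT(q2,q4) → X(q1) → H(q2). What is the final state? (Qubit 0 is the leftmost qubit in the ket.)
1/√2|00010⟩ - 1/√2|00110⟩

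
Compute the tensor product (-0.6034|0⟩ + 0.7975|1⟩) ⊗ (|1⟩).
-0.6034|01⟩ + 0.7975|11⟩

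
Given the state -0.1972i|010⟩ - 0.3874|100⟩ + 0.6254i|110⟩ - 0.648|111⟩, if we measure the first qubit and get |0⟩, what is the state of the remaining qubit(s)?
-i|10⟩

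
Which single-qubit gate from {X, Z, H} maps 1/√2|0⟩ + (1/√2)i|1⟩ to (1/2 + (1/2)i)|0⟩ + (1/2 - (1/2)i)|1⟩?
H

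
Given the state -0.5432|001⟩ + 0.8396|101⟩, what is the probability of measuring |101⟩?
0.7049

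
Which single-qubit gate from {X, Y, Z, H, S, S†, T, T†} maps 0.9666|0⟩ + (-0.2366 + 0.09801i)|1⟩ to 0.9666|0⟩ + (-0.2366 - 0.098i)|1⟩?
T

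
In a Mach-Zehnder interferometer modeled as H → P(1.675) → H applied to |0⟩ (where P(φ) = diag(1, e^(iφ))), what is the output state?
(0.448 + 0.4973i)|0⟩ + (0.552 - 0.4973i)|1⟩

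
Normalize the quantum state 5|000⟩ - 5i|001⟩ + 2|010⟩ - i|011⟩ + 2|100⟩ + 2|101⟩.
0.6299|000⟩ - 0.6299i|001⟩ + 0.252|010⟩ - 0.126i|011⟩ + 0.252|100⟩ + 0.252|101⟩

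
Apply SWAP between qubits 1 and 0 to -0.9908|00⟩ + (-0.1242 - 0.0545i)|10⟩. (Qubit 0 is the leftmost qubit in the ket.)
-0.9908|00⟩ + (-0.1242 - 0.0545i)|01⟩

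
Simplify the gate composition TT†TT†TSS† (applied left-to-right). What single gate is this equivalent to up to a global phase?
T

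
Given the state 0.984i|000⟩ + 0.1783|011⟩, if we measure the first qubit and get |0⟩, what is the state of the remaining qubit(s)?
0.984i|00⟩ + 0.1783|11⟩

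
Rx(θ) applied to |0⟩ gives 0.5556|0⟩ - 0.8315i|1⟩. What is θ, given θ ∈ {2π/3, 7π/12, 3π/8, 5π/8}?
5π/8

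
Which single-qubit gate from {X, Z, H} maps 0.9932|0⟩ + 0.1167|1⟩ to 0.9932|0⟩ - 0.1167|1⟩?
Z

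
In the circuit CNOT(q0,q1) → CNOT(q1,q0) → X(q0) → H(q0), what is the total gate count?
4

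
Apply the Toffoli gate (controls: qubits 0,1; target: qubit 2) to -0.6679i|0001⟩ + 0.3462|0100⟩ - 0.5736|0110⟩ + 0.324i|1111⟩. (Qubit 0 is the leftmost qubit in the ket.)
-0.6679i|0001⟩ + 0.3462|0100⟩ - 0.5736|0110⟩ + 0.324i|1101⟩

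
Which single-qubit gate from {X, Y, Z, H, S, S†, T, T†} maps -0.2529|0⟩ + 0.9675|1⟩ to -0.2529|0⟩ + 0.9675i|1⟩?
S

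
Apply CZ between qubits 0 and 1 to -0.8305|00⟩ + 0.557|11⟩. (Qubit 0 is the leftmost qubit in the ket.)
-0.8305|00⟩ - 0.557|11⟩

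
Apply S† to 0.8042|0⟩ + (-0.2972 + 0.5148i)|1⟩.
0.8042|0⟩ + (0.5148 + 0.2972i)|1⟩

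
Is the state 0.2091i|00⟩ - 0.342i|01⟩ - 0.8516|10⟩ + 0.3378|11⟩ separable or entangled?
Entangled

Writing the state as a|00⟩ + b|01⟩ + c|10⟩ + d|11⟩, it is a product state iff ad − bc = 0.
Here (a, b, c, d) = (0.2091i, -0.342i, -0.8516, 0.3378): ad − bc = (0.2091i)(0.3378) − (-0.342i)(-0.8516) = -0.2206i ≠ 0, so the state is entangled.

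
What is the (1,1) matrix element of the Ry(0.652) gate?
0.9473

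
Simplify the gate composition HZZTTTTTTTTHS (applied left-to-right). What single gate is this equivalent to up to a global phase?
S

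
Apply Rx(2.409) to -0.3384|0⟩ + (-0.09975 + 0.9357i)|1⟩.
(0.7524 + 0.09313i)|0⟩ + (-0.03573 + 0.6511i)|1⟩

Rx(2.409) = [[cos(θ/2), −i·sin(θ/2)], [−i·sin(θ/2), cos(θ/2)]]; θ = 2.409, cos(θ/2) ≈ 0.35816, sin(θ/2) ≈ 0.93366.
With a = amp(|0⟩) = -0.3384 and b = amp(|1⟩) = (-0.09975 + 0.9357i):
new amp(|0⟩) = (0.35816)·a + (-0.93366i)·b = (0.7524 + 0.09313i)
new amp(|1⟩) = (-0.93366i)·a + (0.35816)·b = (-0.03573 + 0.6511i)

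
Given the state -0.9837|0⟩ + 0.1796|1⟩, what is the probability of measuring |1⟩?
0.03226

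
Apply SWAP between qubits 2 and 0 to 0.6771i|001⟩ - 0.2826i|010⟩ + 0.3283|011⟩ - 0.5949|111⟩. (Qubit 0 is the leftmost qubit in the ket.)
-0.2826i|010⟩ + 0.6771i|100⟩ + 0.3283|110⟩ - 0.5949|111⟩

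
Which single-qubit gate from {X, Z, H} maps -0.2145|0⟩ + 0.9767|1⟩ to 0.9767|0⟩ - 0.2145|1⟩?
X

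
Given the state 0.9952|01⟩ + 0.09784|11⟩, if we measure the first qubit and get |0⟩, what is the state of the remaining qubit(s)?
|1⟩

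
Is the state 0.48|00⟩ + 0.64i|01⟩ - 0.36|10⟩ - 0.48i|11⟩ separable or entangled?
Separable

Writing the state as a|00⟩ + b|01⟩ + c|10⟩ + d|11⟩, it is a product state iff ad − bc = 0.
Here (a, b, c, d) = (0.48, 0.64i, -0.36, -0.48i): ad − bc = (0.48)(-0.48i) − (0.64i)(-0.36) = 0, so the state is separable.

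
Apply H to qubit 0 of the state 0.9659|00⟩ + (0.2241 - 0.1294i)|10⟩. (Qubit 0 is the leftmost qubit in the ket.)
(0.8415 - 0.0915i)|00⟩ + (0.5245 + 0.0915i)|10⟩

H on qubit 0 mixes each pair of kets that differ only in qubit 0: amplitudes (a, b) of (|…0…⟩, |…1…⟩) become ((a + b)/√2, (a − b)/√2). Kets absent from the input have amplitude 0.
(|00⟩, |10⟩): (a, b) = (0.9659, (0.2241 - 0.1294i)) → ((0.8415 - 0.0915i), (0.5245 + 0.0915i))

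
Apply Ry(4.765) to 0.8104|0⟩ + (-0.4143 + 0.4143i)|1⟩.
(-0.3028 - 0.2851i)|0⟩ + (0.8583 - 0.3006i)|1⟩

Ry(4.765) = [[cos(θ/2), −sin(θ/2)], [sin(θ/2), cos(θ/2)]]; θ = 4.765, cos(θ/2) ≈ -0.725461, sin(θ/2) ≈ 0.688263.
With a = amp(|0⟩) = 0.8104 and b = amp(|1⟩) = (-0.4143 + 0.4143i):
new amp(|0⟩) = (-0.725461)·a + (-0.688263)·b = (-0.3028 - 0.2851i)
new amp(|1⟩) = (0.688263)·a + (-0.725461)·b = (0.8583 - 0.3006i)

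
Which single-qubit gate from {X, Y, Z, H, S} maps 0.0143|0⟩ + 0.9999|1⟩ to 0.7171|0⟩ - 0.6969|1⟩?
H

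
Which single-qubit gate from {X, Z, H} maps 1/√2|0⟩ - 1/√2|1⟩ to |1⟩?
H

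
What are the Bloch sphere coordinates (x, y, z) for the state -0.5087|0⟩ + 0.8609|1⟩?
(-0.8759, 0, -0.4824)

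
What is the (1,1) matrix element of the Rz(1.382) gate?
(0.7706 + 0.6373i)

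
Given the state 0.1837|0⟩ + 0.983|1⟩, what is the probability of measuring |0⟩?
0.03375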